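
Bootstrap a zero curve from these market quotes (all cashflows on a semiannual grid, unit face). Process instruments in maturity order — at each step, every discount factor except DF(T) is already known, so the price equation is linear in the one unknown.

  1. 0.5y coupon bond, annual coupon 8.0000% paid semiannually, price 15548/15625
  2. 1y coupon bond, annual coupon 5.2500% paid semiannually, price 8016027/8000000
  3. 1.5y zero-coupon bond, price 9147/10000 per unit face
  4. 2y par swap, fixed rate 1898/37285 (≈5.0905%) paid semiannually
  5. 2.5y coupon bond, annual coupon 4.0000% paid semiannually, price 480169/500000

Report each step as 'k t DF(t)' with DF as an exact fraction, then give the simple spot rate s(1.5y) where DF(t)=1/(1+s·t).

1 1/2 598/625
2 1 9519/10000
3 3/2 9147/10000
4 2 9051/10000
5 5/2 2171/2500
s(1.5y) = (1/(9147/10000) − 1)/(3/2) = 1706/27441 ≈ 6.2170%

step 1 [0.5y] bond c/2=1/25: DF=(15548/15625 − 1/25·(0))/(1+1/25) = 598/625 ≈ 0.956800
step 2 [1y] bond c/2=21/800: DF=(8016027/8000000 − 21/800·(0.956800))/(1+21/800) = 9519/10000 ≈ 0.951900
step 3 [1.5y] zero: DF = P = 9147/10000 ≈ 0.914700
step 4 [2y] swap r/2=949/37285: DF=(1 − 949/37285·(0.956800+0.951900+0.914700))/(1+949/37285) = 9051/10000 ≈ 0.905100
step 5 [2.5y] bond c/2=1/50: DF=(480169/500000 − 1/50·(0.956800+0.951900+0.914700+0.905100))/(1+1/50) = 2171/2500 ≈ 0.868400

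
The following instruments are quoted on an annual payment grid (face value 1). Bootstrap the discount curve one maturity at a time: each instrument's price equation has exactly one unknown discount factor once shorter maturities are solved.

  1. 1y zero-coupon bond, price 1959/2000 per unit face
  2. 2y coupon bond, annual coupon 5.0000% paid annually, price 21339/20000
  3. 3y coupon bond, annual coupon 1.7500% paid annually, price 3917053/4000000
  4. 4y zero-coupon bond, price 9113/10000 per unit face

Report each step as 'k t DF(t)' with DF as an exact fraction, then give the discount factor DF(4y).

step 1 [1y] zero: DF = P = 1959/2000 ≈ 0.979500
step 2 [2y] bond c/1=1/20: DF=(21339/20000 − 1/20·(0.979500))/(1+1/20) = 1939/2000 ≈ 0.969500
step 3 [3y] bond c/1=7/400: DF=(3917053/4000000 − 7/400·(0.979500+0.969500))/(1+7/400) = 9289/10000 ≈ 0.928900
step 4 [4y] zero: DF = P = 9113/10000 ≈ 0.911300

1 1 1959/2000
2 2 1939/2000
3 3 9289/10000
4 4 9113/10000
DF(4y) = 9113/10000 ≈ 0.911300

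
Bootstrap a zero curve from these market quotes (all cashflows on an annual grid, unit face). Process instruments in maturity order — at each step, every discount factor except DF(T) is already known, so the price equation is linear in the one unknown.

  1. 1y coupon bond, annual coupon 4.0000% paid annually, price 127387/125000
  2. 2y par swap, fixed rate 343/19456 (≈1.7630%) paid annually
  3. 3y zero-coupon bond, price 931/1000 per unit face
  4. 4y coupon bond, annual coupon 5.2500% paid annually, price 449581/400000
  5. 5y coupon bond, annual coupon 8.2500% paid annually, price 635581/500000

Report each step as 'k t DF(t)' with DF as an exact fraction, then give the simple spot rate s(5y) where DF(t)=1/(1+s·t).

step 1 [1y] bond c/1=1/25: DF=(127387/125000 − 1/25·(0))/(1+1/25) = 9799/10000 ≈ 0.979900
step 2 [2y] swap r/1=343/19456: DF=(1 − 343/19456·(0.979900))/(1+343/19456) = 9657/10000 ≈ 0.965700
step 3 [3y] zero: DF = P = 931/1000 ≈ 0.931000
step 4 [4y] bond c/1=21/400: DF=(449581/400000 − 21/400·(0.979900+0.965700+0.931000))/(1+21/400) = 2311/2500 ≈ 0.924400
step 5 [5y] bond c/1=33/400: DF=(635581/500000 − 33/400·(0.979900+0.965700+0.931000+0.924400))/(1+33/400) = 4423/5000 ≈ 0.884600

1 1 9799/10000
2 2 9657/10000
3 3 931/1000
4 4 2311/2500
5 5 4423/5000
s(5y) = (1/(4423/5000) − 1)/(5) = 577/22115 ≈ 2.6091%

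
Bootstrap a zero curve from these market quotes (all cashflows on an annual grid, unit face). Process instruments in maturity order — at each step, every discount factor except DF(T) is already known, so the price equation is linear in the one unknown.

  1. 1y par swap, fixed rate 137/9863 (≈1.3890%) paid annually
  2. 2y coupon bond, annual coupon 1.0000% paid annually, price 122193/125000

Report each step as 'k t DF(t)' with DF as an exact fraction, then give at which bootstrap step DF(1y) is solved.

step 1 [1y] swap r/1=137/9863: DF=(1 − 137/9863·(0))/(1+137/9863) = 9863/10000 ≈ 0.986300
step 2 [2y] bond c/1=1/100: DF=(122193/125000 − 1/100·(0.986300))/(1+1/100) = 9581/10000 ≈ 0.958100

1 1 9863/10000
2 2 9581/10000
DF(1y) is solved at step 1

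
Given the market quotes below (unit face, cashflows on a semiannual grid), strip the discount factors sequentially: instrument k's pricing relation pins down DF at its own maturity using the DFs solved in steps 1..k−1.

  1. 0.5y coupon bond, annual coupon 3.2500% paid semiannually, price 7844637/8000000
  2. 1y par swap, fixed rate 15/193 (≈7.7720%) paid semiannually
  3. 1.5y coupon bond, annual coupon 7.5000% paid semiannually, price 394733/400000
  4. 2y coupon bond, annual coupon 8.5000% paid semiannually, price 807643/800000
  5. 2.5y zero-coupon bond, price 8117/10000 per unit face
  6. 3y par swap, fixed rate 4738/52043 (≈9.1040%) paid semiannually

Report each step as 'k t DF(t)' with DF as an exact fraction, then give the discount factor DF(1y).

step 1 [0.5y] bond c/2=13/800: DF=(7844637/8000000 − 13/800·(0))/(1+13/800) = 9649/10000 ≈ 0.964900
step 2 [1y] swap r/2=15/386: DF=(1 − 15/386·(0.964900))/(1+15/386) = 1853/2000 ≈ 0.926500
step 3 [1.5y] bond c/2=3/80: DF=(394733/400000 − 3/80·(0.964900+0.926500))/(1+3/80) = 2207/2500 ≈ 0.882800
step 4 [2y] bond c/2=17/400: DF=(807643/800000 − 17/400·(0.964900+0.926500+0.882800))/(1+17/400) = 8553/10000 ≈ 0.855300
step 5 [2.5y] zero: DF = P = 8117/10000 ≈ 0.811700
step 6 [3y] swap r/2=2369/52043: DF=(1 − 2369/52043·(0.964900+0.926500+0.882800+0.855300+0.811700))/(1+2369/52043) = 7631/10000 ≈ 0.763100

1 1/2 9649/10000
2 1 1853/2000
3 3/2 2207/2500
4 2 8553/10000
5 5/2 8117/10000
6 3 7631/10000
DF(1y) = 1853/2000 ≈ 0.926500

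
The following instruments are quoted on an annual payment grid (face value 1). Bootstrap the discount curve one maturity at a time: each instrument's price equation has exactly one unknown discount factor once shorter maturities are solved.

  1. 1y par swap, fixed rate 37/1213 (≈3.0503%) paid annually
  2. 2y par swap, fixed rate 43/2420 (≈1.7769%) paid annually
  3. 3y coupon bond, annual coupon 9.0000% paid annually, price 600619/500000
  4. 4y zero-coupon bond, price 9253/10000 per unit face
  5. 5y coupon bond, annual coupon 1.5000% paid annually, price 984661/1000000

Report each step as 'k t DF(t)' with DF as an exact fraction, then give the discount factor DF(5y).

step 1 [1y] swap r/1=37/1213: DF=(1 − 37/1213·(0))/(1+37/1213) = 1213/1250 ≈ 0.970400
step 2 [2y] swap r/1=43/2420: DF=(1 − 43/2420·(0.970400))/(1+43/2420) = 1207/1250 ≈ 0.965600
step 3 [3y] bond c/1=9/100: DF=(600619/500000 − 9/100·(0.970400+0.965600))/(1+9/100) = 4711/5000 ≈ 0.942200
step 4 [4y] zero: DF = P = 9253/10000 ≈ 0.925300
step 5 [5y] bond c/1=3/200: DF=(984661/1000000 − 3/200·(0.970400+0.965600+0.942200+0.925300))/(1+3/200) = 9139/10000 ≈ 0.913900

1 1 1213/1250
2 2 1207/1250
3 3 4711/5000
4 4 9253/10000
5 5 9139/10000
DF(5y) = 9139/10000 ≈ 0.913900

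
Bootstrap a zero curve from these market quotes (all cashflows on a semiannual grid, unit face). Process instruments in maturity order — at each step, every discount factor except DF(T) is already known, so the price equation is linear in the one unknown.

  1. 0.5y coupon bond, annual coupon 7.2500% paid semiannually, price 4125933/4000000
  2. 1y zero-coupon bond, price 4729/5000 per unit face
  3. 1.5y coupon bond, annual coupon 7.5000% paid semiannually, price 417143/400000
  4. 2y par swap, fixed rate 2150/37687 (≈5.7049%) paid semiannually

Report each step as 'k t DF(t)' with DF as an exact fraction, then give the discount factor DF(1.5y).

step 1 [0.5y] bond c/2=29/800: DF=(4125933/4000000 − 29/800·(0))/(1+29/800) = 4977/5000 ≈ 0.995400
step 2 [1y] zero: DF = P = 4729/5000 ≈ 0.945800
step 3 [1.5y] bond c/2=3/80: DF=(417143/400000 − 3/80·(0.995400+0.945800))/(1+3/80) = 187/200 ≈ 0.935000
step 4 [2y] swap r/2=1075/37687: DF=(1 − 1075/37687·(0.995400+0.945800+0.935000))/(1+1075/37687) = 357/400 ≈ 0.892500

1 1/2 4977/5000
2 1 4729/5000
3 3/2 187/200
4 2 357/400
DF(1.5y) = 187/200 ≈ 0.935000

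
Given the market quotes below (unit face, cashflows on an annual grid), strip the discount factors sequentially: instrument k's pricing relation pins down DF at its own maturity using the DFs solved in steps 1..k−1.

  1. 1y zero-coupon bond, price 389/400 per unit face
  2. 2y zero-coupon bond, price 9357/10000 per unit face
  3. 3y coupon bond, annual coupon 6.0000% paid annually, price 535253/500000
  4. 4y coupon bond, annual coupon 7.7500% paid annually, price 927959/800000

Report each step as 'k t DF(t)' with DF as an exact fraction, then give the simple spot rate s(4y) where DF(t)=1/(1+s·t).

1 1 389/400
2 2 9357/10000
3 3 9019/10000
4 4 1093/1250
s(4y) = (1/(1093/1250) − 1)/(4) = 157/4372 ≈ 3.5910%

step 1 [1y] zero: DF = P = 389/400 ≈ 0.972500
step 2 [2y] zero: DF = P = 9357/10000 ≈ 0.935700
step 3 [3y] bond c/1=3/50: DF=(535253/500000 − 3/50·(0.972500+0.935700))/(1+3/50) = 9019/10000 ≈ 0.901900
step 4 [4y] bond c/1=31/400: DF=(927959/800000 − 31/400·(0.972500+0.935700+0.901900))/(1+31/400) = 1093/1250 ≈ 0.874400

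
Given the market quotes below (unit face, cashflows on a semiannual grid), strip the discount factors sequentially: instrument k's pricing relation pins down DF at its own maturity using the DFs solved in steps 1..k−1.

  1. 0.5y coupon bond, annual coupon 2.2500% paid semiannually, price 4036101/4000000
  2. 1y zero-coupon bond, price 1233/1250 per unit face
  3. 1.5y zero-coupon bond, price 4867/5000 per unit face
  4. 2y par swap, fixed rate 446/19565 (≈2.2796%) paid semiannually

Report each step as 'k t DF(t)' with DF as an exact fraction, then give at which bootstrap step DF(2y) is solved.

step 1 [0.5y] bond c/2=9/800: DF=(4036101/4000000 − 9/800·(0))/(1+9/800) = 4989/5000 ≈ 0.997800
step 2 [1y] zero: DF = P = 1233/1250 ≈ 0.986400
step 3 [1.5y] zero: DF = P = 4867/5000 ≈ 0.973400
step 4 [2y] swap r/2=223/19565: DF=(1 − 223/19565·(0.997800+0.986400+0.973400))/(1+223/19565) = 4777/5000 ≈ 0.955400

1 1/2 4989/5000
2 1 1233/1250
3 3/2 4867/5000
4 2 4777/5000
DF(2y) is solved at step 4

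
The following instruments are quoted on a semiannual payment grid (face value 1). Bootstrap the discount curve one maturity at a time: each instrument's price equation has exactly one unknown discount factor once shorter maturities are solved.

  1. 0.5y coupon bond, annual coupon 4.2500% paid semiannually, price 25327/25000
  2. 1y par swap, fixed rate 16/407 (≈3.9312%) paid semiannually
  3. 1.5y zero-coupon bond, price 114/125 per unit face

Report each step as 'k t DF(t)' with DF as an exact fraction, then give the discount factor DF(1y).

step 1 [0.5y] bond c/2=17/800: DF=(25327/25000 − 17/800·(0))/(1+17/800) = 124/125 ≈ 0.992000
step 2 [1y] swap r/2=8/407: DF=(1 − 8/407·(0.992000))/(1+8/407) = 601/625 ≈ 0.961600
step 3 [1.5y] zero: DF = P = 114/125 ≈ 0.912000

1 1/2 124/125
2 1 601/625
3 3/2 114/125
DF(1y) = 601/625 ≈ 0.961600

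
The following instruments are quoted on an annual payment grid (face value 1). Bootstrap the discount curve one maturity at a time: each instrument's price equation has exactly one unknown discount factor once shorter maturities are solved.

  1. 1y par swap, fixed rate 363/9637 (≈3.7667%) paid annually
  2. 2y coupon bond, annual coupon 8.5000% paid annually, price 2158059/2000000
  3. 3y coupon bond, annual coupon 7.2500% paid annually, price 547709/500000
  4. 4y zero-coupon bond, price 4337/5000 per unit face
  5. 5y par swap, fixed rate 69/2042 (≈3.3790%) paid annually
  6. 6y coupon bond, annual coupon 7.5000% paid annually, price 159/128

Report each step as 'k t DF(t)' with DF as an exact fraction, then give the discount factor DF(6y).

1 1 9637/10000
2 2 919/1000
3 3 8941/10000
4 4 4337/5000
5 5 4241/5000
6 6 8421/10000
DF(6y) = 8421/10000 ≈ 0.842100

step 1 [1y] swap r/1=363/9637: DF=(1 − 363/9637·(0))/(1+363/9637) = 9637/10000 ≈ 0.963700
step 2 [2y] bond c/1=17/200: DF=(2158059/2000000 − 17/200·(0.963700))/(1+17/200) = 919/1000 ≈ 0.919000
step 3 [3y] bond c/1=29/400: DF=(547709/500000 − 29/400·(0.963700+0.919000))/(1+29/400) = 8941/10000 ≈ 0.894100
step 4 [4y] zero: DF = P = 4337/5000 ≈ 0.867400
step 5 [5y] swap r/1=69/2042: DF=(1 − 69/2042·(0.963700+0.919000+0.894100+0.867400))/(1+69/2042) = 4241/5000 ≈ 0.848200
step 6 [6y] bond c/1=3/40: DF=(159/128 − 3/40·(0.963700+0.919000+0.894100+0.867400+0.848200))/(1+3/40) = 8421/10000 ≈ 0.842100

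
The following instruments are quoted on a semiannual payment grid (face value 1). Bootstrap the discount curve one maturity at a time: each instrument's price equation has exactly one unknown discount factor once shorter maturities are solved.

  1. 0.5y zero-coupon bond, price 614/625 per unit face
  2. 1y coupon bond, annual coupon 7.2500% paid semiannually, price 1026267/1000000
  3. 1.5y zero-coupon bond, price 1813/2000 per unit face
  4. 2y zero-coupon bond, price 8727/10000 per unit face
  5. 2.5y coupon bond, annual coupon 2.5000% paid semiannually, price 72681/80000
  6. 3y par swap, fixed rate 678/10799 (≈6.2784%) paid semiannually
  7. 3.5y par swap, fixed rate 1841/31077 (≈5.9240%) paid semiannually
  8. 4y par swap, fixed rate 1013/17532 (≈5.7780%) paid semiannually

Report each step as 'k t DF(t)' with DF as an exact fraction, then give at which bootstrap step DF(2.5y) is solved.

1 1/2 614/625
2 1 239/250
3 3/2 1813/2000
4 2 8727/10000
5 5/2 4257/5000
6 3 1661/2000
7 7/2 8159/10000
8 4 3987/5000
DF(2.5y) is solved at step 5

step 1 [0.5y] zero: DF = P = 614/625 ≈ 0.982400
step 2 [1y] bond c/2=29/800: DF=(1026267/1000000 − 29/800·(0.982400))/(1+29/800) = 239/250 ≈ 0.956000
step 3 [1.5y] zero: DF = P = 1813/2000 ≈ 0.906500
step 4 [2y] zero: DF = P = 8727/10000 ≈ 0.872700
step 5 [2.5y] bond c/2=1/80: DF=(72681/80000 − 1/80·(0.982400+0.956000+0.906500+0.872700))/(1+1/80) = 4257/5000 ≈ 0.851400
step 6 [3y] swap r/2=339/10799: DF=(1 − 339/10799·(0.982400+0.956000+0.906500+0.872700+0.851400))/(1+339/10799) = 1661/2000 ≈ 0.830500
step 7 [3.5y] swap r/2=1841/62154: DF=(1 − 1841/62154·(0.982400+0.956000+0.906500+0.872700+0.851400+0.830500))/(1+1841/62154) = 8159/10000 ≈ 0.815900
step 8 [4y] swap r/2=1013/35064: DF=(1 − 1013/35064·(0.982400+0.956000+0.906500+0.872700+0.851400+0.830500+0.815900))/(1+1013/35064) = 3987/5000 ≈ 0.797400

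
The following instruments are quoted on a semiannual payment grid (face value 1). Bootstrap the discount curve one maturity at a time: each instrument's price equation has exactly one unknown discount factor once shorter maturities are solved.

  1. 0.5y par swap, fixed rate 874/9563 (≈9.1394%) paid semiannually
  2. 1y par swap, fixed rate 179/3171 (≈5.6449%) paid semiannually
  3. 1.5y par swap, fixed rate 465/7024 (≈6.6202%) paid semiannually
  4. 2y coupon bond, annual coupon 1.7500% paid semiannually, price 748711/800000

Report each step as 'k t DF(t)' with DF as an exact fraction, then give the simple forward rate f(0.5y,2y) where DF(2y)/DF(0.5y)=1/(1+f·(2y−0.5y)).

1 1/2 9563/10000
2 1 9463/10000
3 3/2 907/1000
4 2 4517/5000
f(0.5y,2y) = ((9563/10000)/(4517/5000) − 1)/(3/2) = 529/13551 ≈ 3.9038%

step 1 [0.5y] swap r/2=437/9563: DF=(1 − 437/9563·(0))/(1+437/9563) = 9563/10000 ≈ 0.956300
step 2 [1y] swap r/2=179/6342: DF=(1 − 179/6342·(0.956300))/(1+179/6342) = 9463/10000 ≈ 0.946300
step 3 [1.5y] swap r/2=465/14048: DF=(1 − 465/14048·(0.956300+0.946300))/(1+465/14048) = 907/1000 ≈ 0.907000
step 4 [2y] bond c/2=7/800: DF=(748711/800000 − 7/800·(0.956300+0.946300+0.907000))/(1+7/800) = 4517/5000 ≈ 0.903400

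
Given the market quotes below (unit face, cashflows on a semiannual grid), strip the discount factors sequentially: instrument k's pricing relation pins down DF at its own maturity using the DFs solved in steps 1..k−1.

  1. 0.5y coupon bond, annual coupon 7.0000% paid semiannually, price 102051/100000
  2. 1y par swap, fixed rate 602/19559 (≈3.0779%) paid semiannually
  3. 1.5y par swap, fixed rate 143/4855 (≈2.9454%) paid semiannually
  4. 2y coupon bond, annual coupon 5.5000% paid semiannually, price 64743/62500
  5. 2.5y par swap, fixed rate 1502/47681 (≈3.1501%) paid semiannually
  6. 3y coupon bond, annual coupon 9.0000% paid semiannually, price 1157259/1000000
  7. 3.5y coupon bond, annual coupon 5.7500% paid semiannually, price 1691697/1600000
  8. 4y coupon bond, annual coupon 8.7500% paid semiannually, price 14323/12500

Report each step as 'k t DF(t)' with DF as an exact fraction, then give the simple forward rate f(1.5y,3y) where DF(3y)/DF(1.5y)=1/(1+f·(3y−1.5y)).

1 1/2 493/500
2 1 9699/10000
3 3/2 9571/10000
4 2 4651/5000
5 5/2 9249/10000
6 3 9021/10000
7 7/2 8693/10000
8 4 8237/10000
f(1.5y,3y) = ((9571/10000)/(9021/10000) − 1)/(3/2) = 1100/27063 ≈ 4.0646%

step 1 [0.5y] bond c/2=7/200: DF=(102051/100000 − 7/200·(0))/(1+7/200) = 493/500 ≈ 0.986000
step 2 [1y] swap r/2=301/19559: DF=(1 − 301/19559·(0.986000))/(1+301/19559) = 9699/10000 ≈ 0.969900
step 3 [1.5y] swap r/2=143/9710: DF=(1 − 143/9710·(0.986000+0.969900))/(1+143/9710) = 9571/10000 ≈ 0.957100
step 4 [2y] bond c/2=11/400: DF=(64743/62500 − 11/400·(0.986000+0.969900+0.957100))/(1+11/400) = 4651/5000 ≈ 0.930200
step 5 [2.5y] swap r/2=751/47681: DF=(1 − 751/47681·(0.986000+0.969900+0.957100+0.930200))/(1+751/47681) = 9249/10000 ≈ 0.924900
step 6 [3y] bond c/2=9/200: DF=(1157259/1000000 − 9/200·(0.986000+0.969900+0.957100+0.930200+0.924900))/(1+9/200) = 9021/10000 ≈ 0.902100
step 7 [3.5y] bond c/2=23/800: DF=(1691697/1600000 − 23/800·(0.986000+0.969900+0.957100+0.930200+0.924900+0.902100))/(1+23/800) = 8693/10000 ≈ 0.869300
step 8 [4y] bond c/2=7/160: DF=(14323/12500 − 7/160·(0.986000+0.969900+0.957100+0.930200+0.924900+0.902100+0.869300))/(1+7/160) = 8237/10000 ≈ 0.823700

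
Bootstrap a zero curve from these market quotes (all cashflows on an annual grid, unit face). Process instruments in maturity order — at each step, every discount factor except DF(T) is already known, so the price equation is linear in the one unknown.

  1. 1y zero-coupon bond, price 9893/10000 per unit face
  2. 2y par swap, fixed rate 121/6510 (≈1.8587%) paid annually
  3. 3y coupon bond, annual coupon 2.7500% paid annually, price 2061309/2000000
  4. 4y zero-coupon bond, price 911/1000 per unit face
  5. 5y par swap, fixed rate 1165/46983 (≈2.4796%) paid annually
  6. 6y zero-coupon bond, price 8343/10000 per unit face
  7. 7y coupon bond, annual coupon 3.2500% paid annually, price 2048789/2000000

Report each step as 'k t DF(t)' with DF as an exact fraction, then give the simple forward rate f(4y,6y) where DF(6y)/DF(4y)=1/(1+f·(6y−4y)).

1 1 9893/10000
2 2 9637/10000
3 3 2377/2500
4 4 911/1000
5 5 1767/2000
6 6 8343/10000
7 7 409/500
f(4y,6y) = ((911/1000)/(8343/10000) − 1)/(2) = 767/16686 ≈ 4.5967%

step 1 [1y] zero: DF = P = 9893/10000 ≈ 0.989300
step 2 [2y] swap r/1=121/6510: DF=(1 − 121/6510·(0.989300))/(1+121/6510) = 9637/10000 ≈ 0.963700
step 3 [3y] bond c/1=11/400: DF=(2061309/2000000 − 11/400·(0.989300+0.963700))/(1+11/400) = 2377/2500 ≈ 0.950800
step 4 [4y] zero: DF = P = 911/1000 ≈ 0.911000
step 5 [5y] swap r/1=1165/46983: DF=(1 − 1165/46983·(0.989300+0.963700+0.950800+0.911000))/(1+1165/46983) = 1767/2000 ≈ 0.883500
step 6 [6y] zero: DF = P = 8343/10000 ≈ 0.834300
step 7 [7y] bond c/1=13/400: DF=(2048789/2000000 − 13/400·(0.989300+0.963700+0.950800+0.911000+0.883500+0.834300))/(1+13/400) = 409/500 ≈ 0.818000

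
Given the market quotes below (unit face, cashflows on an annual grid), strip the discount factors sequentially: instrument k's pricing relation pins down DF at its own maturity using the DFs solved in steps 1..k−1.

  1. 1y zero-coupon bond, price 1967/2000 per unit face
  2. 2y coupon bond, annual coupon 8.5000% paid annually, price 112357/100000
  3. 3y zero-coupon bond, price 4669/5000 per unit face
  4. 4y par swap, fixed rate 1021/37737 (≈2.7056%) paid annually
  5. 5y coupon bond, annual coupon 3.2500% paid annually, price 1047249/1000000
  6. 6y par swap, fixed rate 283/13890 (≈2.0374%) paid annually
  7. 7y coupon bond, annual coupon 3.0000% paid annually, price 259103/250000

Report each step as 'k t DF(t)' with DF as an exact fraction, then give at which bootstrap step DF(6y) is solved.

1 1 1967/2000
2 2 1917/2000
3 3 4669/5000
4 4 8979/10000
5 5 1791/2000
6 6 2217/2500
7 7 2111/2500
DF(6y) is solved at step 6

step 1 [1y] zero: DF = P = 1967/2000 ≈ 0.983500
step 2 [2y] bond c/1=17/200: DF=(112357/100000 − 17/200·(0.983500))/(1+17/200) = 1917/2000 ≈ 0.958500
step 3 [3y] zero: DF = P = 4669/5000 ≈ 0.933800
step 4 [4y] swap r/1=1021/37737: DF=(1 − 1021/37737·(0.983500+0.958500+0.933800))/(1+1021/37737) = 8979/10000 ≈ 0.897900
step 5 [5y] bond c/1=13/400: DF=(1047249/1000000 − 13/400·(0.983500+0.958500+0.933800+0.897900))/(1+13/400) = 1791/2000 ≈ 0.895500
step 6 [6y] swap r/1=283/13890: DF=(1 − 283/13890·(0.983500+0.958500+0.933800+0.897900+0.895500))/(1+283/13890) = 2217/2500 ≈ 0.886800
step 7 [7y] bond c/1=3/100: DF=(259103/250000 − 3/100·(0.983500+0.958500+0.933800+0.897900+0.895500+0.886800))/(1+3/100) = 2111/2500 ≈ 0.844400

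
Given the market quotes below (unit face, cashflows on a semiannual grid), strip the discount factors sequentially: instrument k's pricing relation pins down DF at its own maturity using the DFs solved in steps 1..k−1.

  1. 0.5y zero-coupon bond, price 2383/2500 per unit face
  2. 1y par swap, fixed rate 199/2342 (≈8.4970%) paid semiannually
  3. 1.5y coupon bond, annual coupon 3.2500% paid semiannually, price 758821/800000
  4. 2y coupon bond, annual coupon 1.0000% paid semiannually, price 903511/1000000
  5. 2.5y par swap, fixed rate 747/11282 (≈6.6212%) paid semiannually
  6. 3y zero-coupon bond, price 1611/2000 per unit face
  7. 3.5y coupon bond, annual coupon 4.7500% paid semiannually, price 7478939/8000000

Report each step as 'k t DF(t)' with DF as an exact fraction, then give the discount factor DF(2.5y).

1 1/2 2383/2500
2 1 2301/2500
3 3/2 4517/5000
4 2 2213/2500
5 5/2 4253/5000
6 3 1611/2000
7 7/2 3949/5000
DF(2.5y) = 4253/5000 ≈ 0.850600

step 1 [0.5y] zero: DF = P = 2383/2500 ≈ 0.953200
step 2 [1y] swap r/2=199/4684: DF=(1 − 199/4684·(0.953200))/(1+199/4684) = 2301/2500 ≈ 0.920400
step 3 [1.5y] bond c/2=13/800: DF=(758821/800000 − 13/800·(0.953200+0.920400))/(1+13/800) = 4517/5000 ≈ 0.903400
step 4 [2y] bond c/2=1/200: DF=(903511/1000000 − 1/200·(0.953200+0.920400+0.903400))/(1+1/200) = 2213/2500 ≈ 0.885200
step 5 [2.5y] swap r/2=747/22564: DF=(1 − 747/22564·(0.953200+0.920400+0.903400+0.885200))/(1+747/22564) = 4253/5000 ≈ 0.850600
step 6 [3y] zero: DF = P = 1611/2000 ≈ 0.805500
step 7 [3.5y] bond c/2=19/800: DF=(7478939/8000000 − 19/800·(0.953200+0.920400+0.903400+0.885200+0.850600+0.805500))/(1+19/800) = 3949/5000 ≈ 0.789800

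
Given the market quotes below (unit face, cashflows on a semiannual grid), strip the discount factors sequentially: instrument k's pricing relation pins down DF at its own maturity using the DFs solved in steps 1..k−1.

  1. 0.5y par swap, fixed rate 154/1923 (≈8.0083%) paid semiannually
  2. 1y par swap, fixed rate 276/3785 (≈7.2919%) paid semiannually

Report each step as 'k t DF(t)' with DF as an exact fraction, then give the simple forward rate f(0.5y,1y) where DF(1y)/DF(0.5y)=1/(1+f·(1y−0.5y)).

1 1/2 1923/2000
2 1 931/1000
f(0.5y,1y) = ((1923/2000)/(931/1000) − 1)/(1/2) = 61/931 ≈ 6.5521%

step 1 [0.5y] swap r/2=77/1923: DF=(1 − 77/1923·(0))/(1+77/1923) = 1923/2000 ≈ 0.961500
step 2 [1y] swap r/2=138/3785: DF=(1 − 138/3785·(0.961500))/(1+138/3785) = 931/1000 ≈ 0.931000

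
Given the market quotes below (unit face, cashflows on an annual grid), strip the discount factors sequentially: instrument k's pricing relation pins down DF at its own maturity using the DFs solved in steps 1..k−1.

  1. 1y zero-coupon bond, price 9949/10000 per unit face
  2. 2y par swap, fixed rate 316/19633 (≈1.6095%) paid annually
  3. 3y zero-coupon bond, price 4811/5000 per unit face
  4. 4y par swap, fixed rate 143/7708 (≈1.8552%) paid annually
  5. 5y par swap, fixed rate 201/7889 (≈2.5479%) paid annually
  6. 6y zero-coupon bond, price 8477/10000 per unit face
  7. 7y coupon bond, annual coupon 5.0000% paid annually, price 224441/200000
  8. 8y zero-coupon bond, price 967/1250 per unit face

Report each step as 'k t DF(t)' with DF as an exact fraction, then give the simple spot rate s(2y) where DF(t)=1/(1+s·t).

step 1 [1y] zero: DF = P = 9949/10000 ≈ 0.994900
step 2 [2y] swap r/1=316/19633: DF=(1 − 316/19633·(0.994900))/(1+316/19633) = 2421/2500 ≈ 0.968400
step 3 [3y] zero: DF = P = 4811/5000 ≈ 0.962200
step 4 [4y] swap r/1=143/7708: DF=(1 − 143/7708·(0.994900+0.968400+0.962200))/(1+143/7708) = 1857/2000 ≈ 0.928500
step 5 [5y] swap r/1=201/7889: DF=(1 − 201/7889·(0.994900+0.968400+0.962200+0.928500))/(1+201/7889) = 4397/5000 ≈ 0.879400
step 6 [6y] zero: DF = P = 8477/10000 ≈ 0.847700
step 7 [7y] bond c/1=1/20: DF=(224441/200000 − 1/20·(0.994900+0.968400+0.962200+0.928500+0.879400+0.847700))/(1+1/20) = 803/1000 ≈ 0.803000
step 8 [8y] zero: DF = P = 967/1250 ≈ 0.773600

1 1 9949/10000
2 2 2421/2500
3 3 4811/5000
4 4 1857/2000
5 5 4397/5000
6 6 8477/10000
7 7 803/1000
8 8 967/1250
s(2y) = (1/(2421/2500) − 1)/(2) = 79/4842 ≈ 1.6316%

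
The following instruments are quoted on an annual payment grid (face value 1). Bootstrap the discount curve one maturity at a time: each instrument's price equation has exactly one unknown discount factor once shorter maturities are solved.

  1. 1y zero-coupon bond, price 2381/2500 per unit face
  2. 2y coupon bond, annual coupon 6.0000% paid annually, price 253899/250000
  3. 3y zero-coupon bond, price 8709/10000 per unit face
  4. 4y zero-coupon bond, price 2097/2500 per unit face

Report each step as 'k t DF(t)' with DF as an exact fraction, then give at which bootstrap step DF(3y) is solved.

1 1 2381/2500
2 2 4521/5000
3 3 8709/10000
4 4 2097/2500
DF(3y) is solved at step 3

step 1 [1y] zero: DF = P = 2381/2500 ≈ 0.952400
step 2 [2y] bond c/1=3/50: DF=(253899/250000 − 3/50·(0.952400))/(1+3/50) = 4521/5000 ≈ 0.904200
step 3 [3y] zero: DF = P = 8709/10000 ≈ 0.870900
step 4 [4y] zero: DF = P = 2097/2500 ≈ 0.838800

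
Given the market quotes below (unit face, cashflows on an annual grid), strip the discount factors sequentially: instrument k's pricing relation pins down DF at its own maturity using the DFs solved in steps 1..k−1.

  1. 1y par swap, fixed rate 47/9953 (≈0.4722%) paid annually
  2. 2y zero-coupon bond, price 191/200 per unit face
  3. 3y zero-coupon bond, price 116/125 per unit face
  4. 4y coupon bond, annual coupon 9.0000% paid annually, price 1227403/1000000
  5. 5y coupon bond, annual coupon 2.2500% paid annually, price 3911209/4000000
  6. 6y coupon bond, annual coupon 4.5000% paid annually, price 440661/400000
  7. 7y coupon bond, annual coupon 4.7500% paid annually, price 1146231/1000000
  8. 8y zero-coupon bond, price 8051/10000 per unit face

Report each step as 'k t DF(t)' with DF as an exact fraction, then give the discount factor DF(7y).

step 1 [1y] swap r/1=47/9953: DF=(1 − 47/9953·(0))/(1+47/9953) = 9953/10000 ≈ 0.995300
step 2 [2y] zero: DF = P = 191/200 ≈ 0.955000
step 3 [3y] zero: DF = P = 116/125 ≈ 0.928000
step 4 [4y] bond c/1=9/100: DF=(1227403/1000000 − 9/100·(0.995300+0.955000+0.928000))/(1+9/100) = 2221/2500 ≈ 0.888400
step 5 [5y] bond c/1=9/400: DF=(3911209/4000000 − 9/400·(0.995300+0.955000+0.928000+0.888400))/(1+9/400) = 4367/5000 ≈ 0.873400
step 6 [6y] bond c/1=9/200: DF=(440661/400000 − 9/200·(0.995300+0.955000+0.928000+0.888400+0.873400))/(1+9/200) = 534/625 ≈ 0.854400
step 7 [7y] bond c/1=19/400: DF=(1146231/1000000 − 19/400·(0.995300+0.955000+0.928000+0.888400+0.873400+0.854400))/(1+19/400) = 8451/10000 ≈ 0.845100
step 8 [8y] zero: DF = P = 8051/10000 ≈ 0.805100

1 1 9953/10000
2 2 191/200
3 3 116/125
4 4 2221/2500
5 5 4367/5000
6 6 534/625
7 7 8451/10000
8 8 8051/10000
DF(7y) = 8451/10000 ≈ 0.845100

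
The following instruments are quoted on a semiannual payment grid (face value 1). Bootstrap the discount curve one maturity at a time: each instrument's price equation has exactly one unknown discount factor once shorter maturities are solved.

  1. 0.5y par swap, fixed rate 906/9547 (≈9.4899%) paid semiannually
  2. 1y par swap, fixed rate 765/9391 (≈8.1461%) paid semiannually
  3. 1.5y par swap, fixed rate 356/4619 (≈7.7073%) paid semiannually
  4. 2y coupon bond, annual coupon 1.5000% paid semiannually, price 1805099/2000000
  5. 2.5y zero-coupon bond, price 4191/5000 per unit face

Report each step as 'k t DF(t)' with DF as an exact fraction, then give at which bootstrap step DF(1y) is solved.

step 1 [0.5y] swap r/2=453/9547: DF=(1 − 453/9547·(0))/(1+453/9547) = 9547/10000 ≈ 0.954700
step 2 [1y] swap r/2=765/18782: DF=(1 − 765/18782·(0.954700))/(1+765/18782) = 1847/2000 ≈ 0.923500
step 3 [1.5y] swap r/2=178/4619: DF=(1 − 178/4619·(0.954700+0.923500))/(1+178/4619) = 2233/2500 ≈ 0.893200
step 4 [2y] bond c/2=3/400: DF=(1805099/2000000 − 3/400·(0.954700+0.923500+0.893200))/(1+3/400) = 547/625 ≈ 0.875200
step 5 [2.5y] zero: DF = P = 4191/5000 ≈ 0.838200

1 1/2 9547/10000
2 1 1847/2000
3 3/2 2233/2500
4 2 547/625
5 5/2 4191/5000
DF(1y) is solved at step 2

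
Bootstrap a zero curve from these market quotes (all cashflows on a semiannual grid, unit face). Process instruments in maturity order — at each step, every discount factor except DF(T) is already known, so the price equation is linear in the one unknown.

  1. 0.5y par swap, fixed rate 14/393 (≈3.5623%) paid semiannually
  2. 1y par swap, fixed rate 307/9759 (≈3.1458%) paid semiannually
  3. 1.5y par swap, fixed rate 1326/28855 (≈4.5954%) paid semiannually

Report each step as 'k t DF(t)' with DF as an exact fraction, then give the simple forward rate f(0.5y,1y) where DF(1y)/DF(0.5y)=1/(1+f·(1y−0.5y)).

1 1/2 393/400
2 1 9693/10000
3 3/2 9337/10000
f(0.5y,1y) = ((393/400)/(9693/10000) − 1)/(1/2) = 88/3231 ≈ 2.7236%

step 1 [0.5y] swap r/2=7/393: DF=(1 − 7/393·(0))/(1+7/393) = 393/400 ≈ 0.982500
step 2 [1y] swap r/2=307/19518: DF=(1 − 307/19518·(0.982500))/(1+307/19518) = 9693/10000 ≈ 0.969300
step 3 [1.5y] swap r/2=663/28855: DF=(1 − 663/28855·(0.982500+0.969300))/(1+663/28855) = 9337/10000 ≈ 0.933700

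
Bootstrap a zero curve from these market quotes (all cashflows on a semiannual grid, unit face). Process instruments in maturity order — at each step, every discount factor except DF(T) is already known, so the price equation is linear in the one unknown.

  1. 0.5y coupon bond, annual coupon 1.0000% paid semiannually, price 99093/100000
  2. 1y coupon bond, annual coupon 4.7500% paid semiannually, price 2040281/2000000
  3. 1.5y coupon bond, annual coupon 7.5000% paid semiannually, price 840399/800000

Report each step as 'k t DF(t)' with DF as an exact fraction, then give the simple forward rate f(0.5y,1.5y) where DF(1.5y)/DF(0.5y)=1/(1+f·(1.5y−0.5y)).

1 1/2 493/500
2 1 1217/1250
3 3/2 9417/10000
f(0.5y,1.5y) = ((493/500)/(9417/10000) − 1)/(1) = 443/9417 ≈ 4.7043%

step 1 [0.5y] bond c/2=1/200: DF=(99093/100000 − 1/200·(0))/(1+1/200) = 493/500 ≈ 0.986000
step 2 [1y] bond c/2=19/800: DF=(2040281/2000000 − 19/800·(0.986000))/(1+19/800) = 1217/1250 ≈ 0.973600
step 3 [1.5y] bond c/2=3/80: DF=(840399/800000 − 3/80·(0.986000+0.973600))/(1+3/80) = 9417/10000 ≈ 0.941700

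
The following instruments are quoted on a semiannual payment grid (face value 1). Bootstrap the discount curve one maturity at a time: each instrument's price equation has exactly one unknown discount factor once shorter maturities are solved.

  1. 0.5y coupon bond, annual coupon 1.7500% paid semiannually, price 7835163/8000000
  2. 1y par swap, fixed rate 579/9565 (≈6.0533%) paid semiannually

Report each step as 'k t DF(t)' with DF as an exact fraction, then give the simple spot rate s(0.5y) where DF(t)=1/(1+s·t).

1 1/2 9709/10000
2 1 9421/10000
s(0.5y) = (1/(9709/10000) − 1)/(1/2) = 582/9709 ≈ 5.9944%

step 1 [0.5y] bond c/2=7/800: DF=(7835163/8000000 − 7/800·(0))/(1+7/800) = 9709/10000 ≈ 0.970900
step 2 [1y] swap r/2=579/19130: DF=(1 − 579/19130·(0.970900))/(1+579/19130) = 9421/10000 ≈ 0.942100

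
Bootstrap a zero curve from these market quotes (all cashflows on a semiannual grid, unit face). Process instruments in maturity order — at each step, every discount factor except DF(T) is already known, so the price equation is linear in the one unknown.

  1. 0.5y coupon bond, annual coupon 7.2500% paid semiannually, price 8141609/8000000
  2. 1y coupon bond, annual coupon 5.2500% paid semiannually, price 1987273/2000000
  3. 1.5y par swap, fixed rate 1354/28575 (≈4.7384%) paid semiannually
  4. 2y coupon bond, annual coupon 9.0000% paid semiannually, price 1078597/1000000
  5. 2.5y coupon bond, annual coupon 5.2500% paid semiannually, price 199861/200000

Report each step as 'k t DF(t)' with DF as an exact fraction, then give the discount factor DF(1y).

step 1 [0.5y] bond c/2=29/800: DF=(8141609/8000000 − 29/800·(0))/(1+29/800) = 9821/10000 ≈ 0.982100
step 2 [1y] bond c/2=21/800: DF=(1987273/2000000 − 21/800·(0.982100))/(1+21/800) = 9431/10000 ≈ 0.943100
step 3 [1.5y] swap r/2=677/28575: DF=(1 − 677/28575·(0.982100+0.943100))/(1+677/28575) = 9323/10000 ≈ 0.932300
step 4 [2y] bond c/2=9/200: DF=(1078597/1000000 − 9/200·(0.982100+0.943100+0.932300))/(1+9/200) = 9091/10000 ≈ 0.909100
step 5 [2.5y] bond c/2=21/800: DF=(199861/200000 − 21/800·(0.982100+0.943100+0.932300+0.909100))/(1+21/800) = 4387/5000 ≈ 0.877400

1 1/2 9821/10000
2 1 9431/10000
3 3/2 9323/10000
4 2 9091/10000
5 5/2 4387/5000
DF(1y) = 9431/10000 ≈ 0.943100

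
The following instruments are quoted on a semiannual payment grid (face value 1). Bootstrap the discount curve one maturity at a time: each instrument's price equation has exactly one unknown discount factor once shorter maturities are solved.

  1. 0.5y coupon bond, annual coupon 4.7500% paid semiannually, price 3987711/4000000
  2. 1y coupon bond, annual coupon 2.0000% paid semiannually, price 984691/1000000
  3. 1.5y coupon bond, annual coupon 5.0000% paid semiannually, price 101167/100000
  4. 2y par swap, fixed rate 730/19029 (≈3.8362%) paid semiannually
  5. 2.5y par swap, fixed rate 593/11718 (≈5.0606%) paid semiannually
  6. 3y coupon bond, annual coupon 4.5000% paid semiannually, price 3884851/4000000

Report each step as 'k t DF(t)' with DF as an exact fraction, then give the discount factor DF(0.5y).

step 1 [0.5y] bond c/2=19/800: DF=(3987711/4000000 − 19/800·(0))/(1+19/800) = 4869/5000 ≈ 0.973800
step 2 [1y] bond c/2=1/100: DF=(984691/1000000 − 1/100·(0.973800))/(1+1/100) = 9653/10000 ≈ 0.965300
step 3 [1.5y] bond c/2=1/40: DF=(101167/100000 − 1/40·(0.973800+0.965300))/(1+1/40) = 9397/10000 ≈ 0.939700
step 4 [2y] swap r/2=365/19029: DF=(1 − 365/19029·(0.973800+0.965300+0.939700))/(1+365/19029) = 927/1000 ≈ 0.927000
step 5 [2.5y] swap r/2=593/23436: DF=(1 − 593/23436·(0.973800+0.965300+0.939700+0.927000))/(1+593/23436) = 4407/5000 ≈ 0.881400
step 6 [3y] bond c/2=9/400: DF=(3884851/4000000 − 9/400·(0.973800+0.965300+0.939700+0.927000+0.881400))/(1+9/400) = 8467/10000 ≈ 0.846700

1 1/2 4869/5000
2 1 9653/10000
3 3/2 9397/10000
4 2 927/1000
5 5/2 4407/5000
6 3 8467/10000
DF(0.5y) = 4869/5000 ≈ 0.973800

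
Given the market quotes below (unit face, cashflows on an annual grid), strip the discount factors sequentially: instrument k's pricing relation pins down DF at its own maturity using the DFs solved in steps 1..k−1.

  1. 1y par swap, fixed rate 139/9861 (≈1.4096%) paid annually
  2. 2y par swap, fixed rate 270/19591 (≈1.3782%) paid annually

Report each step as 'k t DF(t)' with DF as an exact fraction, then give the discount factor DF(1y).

1 1 9861/10000
2 2 973/1000
DF(1y) = 9861/10000 ≈ 0.986100

step 1 [1y] swap r/1=139/9861: DF=(1 − 139/9861·(0))/(1+139/9861) = 9861/10000 ≈ 0.986100
step 2 [2y] swap r/1=270/19591: DF=(1 − 270/19591·(0.986100))/(1+270/19591) = 973/1000 ≈ 0.973000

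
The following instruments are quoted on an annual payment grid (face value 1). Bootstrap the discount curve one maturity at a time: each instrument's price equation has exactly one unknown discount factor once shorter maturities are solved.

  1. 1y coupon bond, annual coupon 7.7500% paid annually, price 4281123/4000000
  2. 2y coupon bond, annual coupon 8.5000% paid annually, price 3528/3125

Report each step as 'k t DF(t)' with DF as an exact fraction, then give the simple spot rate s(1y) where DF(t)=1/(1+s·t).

1 1 9933/10000
2 2 9627/10000
s(1y) = (1/(9933/10000) − 1)/(1) = 67/9933 ≈ 0.6745%

step 1 [1y] bond c/1=31/400: DF=(4281123/4000000 − 31/400·(0))/(1+31/400) = 9933/10000 ≈ 0.993300
step 2 [2y] bond c/1=17/200: DF=(3528/3125 − 17/200·(0.993300))/(1+17/200) = 9627/10000 ≈ 0.962700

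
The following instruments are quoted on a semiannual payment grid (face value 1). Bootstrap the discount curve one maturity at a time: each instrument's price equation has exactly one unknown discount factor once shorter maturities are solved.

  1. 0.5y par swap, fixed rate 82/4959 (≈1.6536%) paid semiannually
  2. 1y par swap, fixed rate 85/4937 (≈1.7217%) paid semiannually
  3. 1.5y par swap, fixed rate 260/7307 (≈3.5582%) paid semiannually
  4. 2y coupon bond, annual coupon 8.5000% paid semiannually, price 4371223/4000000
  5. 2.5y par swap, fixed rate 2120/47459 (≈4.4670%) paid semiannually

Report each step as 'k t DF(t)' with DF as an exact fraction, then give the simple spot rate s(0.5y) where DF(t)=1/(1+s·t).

1 1/2 4959/5000
2 1 983/1000
3 3/2 237/250
4 2 9291/10000
5 5/2 447/500
s(0.5y) = (1/(4959/5000) − 1)/(1/2) = 82/4959 ≈ 1.6536%

step 1 [0.5y] swap r/2=41/4959: DF=(1 − 41/4959·(0))/(1+41/4959) = 4959/5000 ≈ 0.991800
step 2 [1y] swap r/2=85/9874: DF=(1 − 85/9874·(0.991800))/(1+85/9874) = 983/1000 ≈ 0.983000
step 3 [1.5y] swap r/2=130/7307: DF=(1 − 130/7307·(0.991800+0.983000))/(1+130/7307) = 237/250 ≈ 0.948000
step 4 [2y] bond c/2=17/400: DF=(4371223/4000000 − 17/400·(0.991800+0.983000+0.948000))/(1+17/400) = 9291/10000 ≈ 0.929100
step 5 [2.5y] swap r/2=1060/47459: DF=(1 − 1060/47459·(0.991800+0.983000+0.948000+0.929100))/(1+1060/47459) = 447/500 ≈ 0.894000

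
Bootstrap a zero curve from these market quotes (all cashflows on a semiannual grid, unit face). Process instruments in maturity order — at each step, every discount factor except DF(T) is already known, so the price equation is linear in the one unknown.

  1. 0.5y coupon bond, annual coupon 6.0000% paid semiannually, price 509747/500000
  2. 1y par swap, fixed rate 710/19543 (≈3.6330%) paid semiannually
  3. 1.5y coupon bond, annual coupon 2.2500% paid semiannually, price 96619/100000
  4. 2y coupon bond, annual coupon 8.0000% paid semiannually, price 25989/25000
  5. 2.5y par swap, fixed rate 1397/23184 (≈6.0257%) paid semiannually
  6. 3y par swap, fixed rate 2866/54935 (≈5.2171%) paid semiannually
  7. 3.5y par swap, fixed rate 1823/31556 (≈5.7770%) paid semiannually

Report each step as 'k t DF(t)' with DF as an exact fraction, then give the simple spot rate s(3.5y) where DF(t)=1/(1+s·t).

1 1/2 4949/5000
2 1 1929/2000
3 3/2 9337/10000
4 2 1777/2000
5 5/2 8603/10000
6 3 8567/10000
7 7/2 8177/10000
s(3.5y) = (1/(8177/10000) − 1)/(7/2) = 3646/57239 ≈ 6.3698%

step 1 [0.5y] bond c/2=3/100: DF=(509747/500000 − 3/100·(0))/(1+3/100) = 4949/5000 ≈ 0.989800
step 2 [1y] swap r/2=355/19543: DF=(1 − 355/19543·(0.989800))/(1+355/19543) = 1929/2000 ≈ 0.964500
step 3 [1.5y] bond c/2=9/800: DF=(96619/100000 − 9/800·(0.989800+0.964500))/(1+9/800) = 9337/10000 ≈ 0.933700
step 4 [2y] bond c/2=1/25: DF=(25989/25000 − 1/25·(0.989800+0.964500+0.933700))/(1+1/25) = 1777/2000 ≈ 0.888500
step 5 [2.5y] swap r/2=1397/46368: DF=(1 − 1397/46368·(0.989800+0.964500+0.933700+0.888500))/(1+1397/46368) = 8603/10000 ≈ 0.860300
step 6 [3y] swap r/2=1433/54935: DF=(1 − 1433/54935·(0.989800+0.964500+0.933700+0.888500+0.860300))/(1+1433/54935) = 8567/10000 ≈ 0.856700
step 7 [3.5y] swap r/2=1823/63112: DF=(1 − 1823/63112·(0.989800+0.964500+0.933700+0.888500+0.860300+0.856700))/(1+1823/63112) = 8177/10000 ≈ 0.817700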